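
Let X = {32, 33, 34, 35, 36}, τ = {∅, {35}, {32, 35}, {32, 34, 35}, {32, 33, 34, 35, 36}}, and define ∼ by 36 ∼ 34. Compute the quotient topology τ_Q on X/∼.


X/∼ = {[32], [33], [34=36], [35]}; |τ_Q| = 4.

Equivalence classes: [32], [33], [34=36], [35].
Quotient map π: X → X/∼ sends 32 ↦ [32], 33 ↦ [33], 34 ↦ [34=36], 35 ↦ [35], 36 ↦ [34=36].
For each subset V ⊆ X/∼, compute π^{-1}(V) ⊆ X and check whether π^{-1}(V) ∈ τ. V is open in τ_Q iff π^{-1}(V) ∈ τ.
  V = {}: π^{-1}(V) = ∅ ∈ τ ✓.
  V = {[32]}: π^{-1}(V) = {32} ∉ τ ✗.
  V = {[33]}: π^{-1}(V) = {33} ∉ τ ✗.
  V = {[32], [33]}: π^{-1}(V) = {32, 33} ∉ τ ✗.
  V = {[34=36]}: π^{-1}(V) = {34, 36} ∉ τ ✗.
  V = {[32], [34=36]}: π^{-1}(V) = {32, 34, 36} ∉ τ ✗.
  V = {[33], [34=36]}: π^{-1}(V) = {33, 34, 36} ∉ τ ✗.
  V = {[32], [33], [34=36]}: π^{-1}(V) = {32, 33, 34, 36} ∉ τ ✗.
  V = {[35]}: π^{-1}(V) = {35} ∈ τ ✓.
  V = {[32], [35]}: π^{-1}(V) = {32, 35} ∈ τ ✓.
  V = {[33], [35]}: π^{-1}(V) = {33, 35} ∉ τ ✗.
  V = {[32], [33], [35]}: π^{-1}(V) = {32, 33, 35} ∉ τ ✗.
  V = {[34=36], [35]}: π^{-1}(V) = {34, 35, 36} ∉ τ ✗.
  V = {[32], [34=36], [35]}: π^{-1}(V) = {32, 34, 35, 36} ∉ τ ✗.
  V = {[33], [34=36], [35]}: π^{-1}(V) = {33, 34, 35, 36} ∉ τ ✗.
  V = {[32], [33], [34=36], [35]}: π^{-1}(V) = {32, 33, 34, 35, 36} ∈ τ ✓.
Open sets in the quotient: τ_Q = {{}, {[35]}, {[32], [35]}, {[32], [33], [34=36], [35]}} (4 elements).


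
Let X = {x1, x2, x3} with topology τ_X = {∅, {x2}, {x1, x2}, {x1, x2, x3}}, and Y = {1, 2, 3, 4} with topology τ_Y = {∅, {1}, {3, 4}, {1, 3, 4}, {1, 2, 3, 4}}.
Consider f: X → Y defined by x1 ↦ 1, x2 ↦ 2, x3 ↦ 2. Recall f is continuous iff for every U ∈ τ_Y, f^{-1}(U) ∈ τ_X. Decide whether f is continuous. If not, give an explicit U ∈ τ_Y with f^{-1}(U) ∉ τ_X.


f is NOT continuous.

Compute f^{-1}(U) for each U ∈ τ_Y:
  U = ∅: f^{-1}(U) = ∅ ∈ τ_X ✓.
  U = {1}: f^{-1}(U) = {x1} ∉ τ_X ✗.
  U = {3, 4}: f^{-1}(U) = ∅ ∈ τ_X ✓.
  U = {1, 3, 4}: f^{-1}(U) = {x1} ∉ τ_X ✗.
  U = {1, 2, 3, 4}: f^{-1}(U) = {x1, x2, x3} ∈ τ_X ✓.
Found U = {1} with f^{-1}(U) = {x1} not in τ_X. Therefore f is NOT continuous.


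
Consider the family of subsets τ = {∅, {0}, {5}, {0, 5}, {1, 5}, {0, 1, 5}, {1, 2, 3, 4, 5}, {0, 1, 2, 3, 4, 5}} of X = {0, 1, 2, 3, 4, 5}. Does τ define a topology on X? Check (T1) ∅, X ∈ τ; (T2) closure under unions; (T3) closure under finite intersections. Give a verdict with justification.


τ IS a topology on X.

Axiom (T1): ∅ ∈ τ? Yes; X ∈ τ? Yes.
Axiom (T2/T3): check pairwise unions and intersections of members of τ.
All pairwise intersections and unions checked — each lies in τ. Therefore τ satisfies (T1), (T2), (T3): it IS a topology on X.


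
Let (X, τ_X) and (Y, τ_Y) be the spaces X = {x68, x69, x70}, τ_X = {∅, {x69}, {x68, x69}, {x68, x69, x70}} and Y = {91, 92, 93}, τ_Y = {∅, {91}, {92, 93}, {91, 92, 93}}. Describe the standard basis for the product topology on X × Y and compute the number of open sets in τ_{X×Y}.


Basis B = {∅ × ∅, {x69} × {91}, {x68, x69} × {91}, {x69} × {92, 93}, {x68, x69, x70} × {91}, {x69} × {91, 92, 93}, {x68, x69} × {92, 93}, {x68, x69} × {91, 92, 93}, {x68, x69, x70} × {92, 93}, {x68, x69, x70} × {91, 92, 93}}; |τ_{X×Y}| = 16.

Enumerate products U × V with U ∈ τ_X, V ∈ τ_Y (deduplicated):
  ∅ × ∅ = {} (∅)
  {x69} × {91} = {(x69,91)}
  {x68, x69} × {91} = {(x68,91), (x69,91)}
  {x69} × {92, 93} = {(x69,92), (x69,93)}
  {x68, x69, x70} × {91} = {(x68,91), (x69,91), (x70,91)}
  {x69} × {91, 92, 93} = {(x69,91), (x69,92), (x69,93)}
  {x68, x69} × {92, 93} = {(x68,92), (x68,93), (x69,92), (x69,93)}
  {x68, x69} × {91, 92, 93} = {(x68,91), (x68,92), (x68,93), (x69,91), (x69,92), (x69,93)}
  {x68, x69, x70} × {92, 93} = {(x68,92), (x68,93), (x69,92), (x69,93), (x70,92), (x70,93)}
  {x68, x69, x70} × {91, 92, 93} = {(x68,91), (x68,92), (x68,93), (x69,91), (x69,92), (x69,93), (x70,91), (x70,92), (x70,93)}
These 10 distinct sets form the basis B.
Close under arbitrary unions to get τ_{X×Y}; counting gives |τ_{X×Y}| = 16.


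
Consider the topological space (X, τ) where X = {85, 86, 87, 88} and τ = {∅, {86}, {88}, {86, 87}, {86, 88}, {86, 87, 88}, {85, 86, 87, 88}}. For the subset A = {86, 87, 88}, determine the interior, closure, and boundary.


int(A) = {86, 87, 88}, cl(A) = {85, 86, 87, 88}, ∂A = {85}.

Closed sets in (X, τ) are complements of opens:
  closed(X, τ) = {∅, {85}, {85, 87}, {85, 88}, {85, 86, 87}, {85, 87, 88}, {85, 86, 87, 88}}.
int(A) = ⋃ {U ∈ τ : U ⊆ A}. Opens contained in A: ∅, {86}, {88}, {86, 87}, {86, 88}, {86, 87, 88}.
Taking the union of these: int(A) = {86, 87, 88}.
cl(A) = ⋂ {C closed : A ⊆ C}. Closed sets containing A: {85, 86, 87, 88}.
Intersecting these: cl(A) = {85, 86, 87, 88}.
∂A = cl(A) ∖ int(A) = {85, 86, 87, 88} ∖ {86, 87, 88} = {85}.


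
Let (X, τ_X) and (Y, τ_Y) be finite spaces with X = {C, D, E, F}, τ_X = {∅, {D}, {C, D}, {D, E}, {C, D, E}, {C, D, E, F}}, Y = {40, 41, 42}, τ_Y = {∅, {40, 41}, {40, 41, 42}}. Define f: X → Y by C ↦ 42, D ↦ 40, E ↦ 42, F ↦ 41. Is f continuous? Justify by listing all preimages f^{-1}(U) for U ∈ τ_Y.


f is NOT continuous.

Compute f^{-1}(U) for each U ∈ τ_Y:
  U = ∅: f^{-1}(U) = ∅ ∈ τ_X ✓.
  U = {40, 41}: f^{-1}(U) = {D, F} ∉ τ_X ✗.
  U = {40, 41, 42}: f^{-1}(U) = {C, D, E, F} ∈ τ_X ✓.
Found U = {40, 41} with f^{-1}(U) = {D, F} not in τ_X. Therefore f is NOT continuous.


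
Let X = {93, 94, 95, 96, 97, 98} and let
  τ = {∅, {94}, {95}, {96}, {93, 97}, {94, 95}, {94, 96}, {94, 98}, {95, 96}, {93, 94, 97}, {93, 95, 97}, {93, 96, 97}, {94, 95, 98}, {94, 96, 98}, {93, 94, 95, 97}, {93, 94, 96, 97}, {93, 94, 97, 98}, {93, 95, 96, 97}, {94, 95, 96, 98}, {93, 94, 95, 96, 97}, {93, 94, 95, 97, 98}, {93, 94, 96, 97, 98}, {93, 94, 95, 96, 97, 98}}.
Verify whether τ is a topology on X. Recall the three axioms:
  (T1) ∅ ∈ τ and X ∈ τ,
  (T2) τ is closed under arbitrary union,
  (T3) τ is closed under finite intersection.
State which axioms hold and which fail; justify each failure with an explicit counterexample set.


τ is NOT a topology on X.

Axiom (T1): ∅ ∈ τ? Yes; X ∈ τ? Yes.
Axiom (T2/T3): check pairwise unions and intersections of members of τ.
Counterexample for (T2): {94} ∪ {95, 96} = {94, 95, 96} ∉ τ. Therefore τ is NOT a topology.


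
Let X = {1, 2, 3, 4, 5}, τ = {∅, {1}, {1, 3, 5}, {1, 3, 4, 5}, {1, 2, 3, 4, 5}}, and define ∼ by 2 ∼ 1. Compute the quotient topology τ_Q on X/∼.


X/∼ = {[1=2], [3], [4], [5]}; |τ_Q| = 2.

Equivalence classes: [1=2], [3], [4], [5].
Quotient map π: X → X/∼ sends 1 ↦ [1=2], 2 ↦ [1=2], 3 ↦ [3], 4 ↦ [4], 5 ↦ [5].
For each subset V ⊆ X/∼, compute π^{-1}(V) ⊆ X and check whether π^{-1}(V) ∈ τ. V is open in τ_Q iff π^{-1}(V) ∈ τ.
  V = {}: π^{-1}(V) = ∅ ∈ τ ✓.
  V = {[1=2]}: π^{-1}(V) = {1, 2} ∉ τ ✗.
  V = {[3]}: π^{-1}(V) = {3} ∉ τ ✗.
  V = {[1=2], [3]}: π^{-1}(V) = {1, 2, 3} ∉ τ ✗.
  V = {[4]}: π^{-1}(V) = {4} ∉ τ ✗.
  V = {[1=2], [4]}: π^{-1}(V) = {1, 2, 4} ∉ τ ✗.
  V = {[3], [4]}: π^{-1}(V) = {3, 4} ∉ τ ✗.
  V = {[1=2], [3], [4]}: π^{-1}(V) = {1, 2, 3, 4} ∉ τ ✗.
  V = {[5]}: π^{-1}(V) = {5} ∉ τ ✗.
  V = {[1=2], [5]}: π^{-1}(V) = {1, 2, 5} ∉ τ ✗.
  V = {[3], [5]}: π^{-1}(V) = {3, 5} ∉ τ ✗.
  V = {[1=2], [3], [5]}: π^{-1}(V) = {1, 2, 3, 5} ∉ τ ✗.
  V = {[4], [5]}: π^{-1}(V) = {4, 5} ∉ τ ✗.
  V = {[1=2], [4], [5]}: π^{-1}(V) = {1, 2, 4, 5} ∉ τ ✗.
  V = {[3], [4], [5]}: π^{-1}(V) = {3, 4, 5} ∉ τ ✗.
  V = {[1=2], [3], [4], [5]}: π^{-1}(V) = {1, 2, 3, 4, 5} ∈ τ ✓.
Open sets in the quotient: τ_Q = {{}, {[1=2], [3], [4], [5]}} (2 elements).


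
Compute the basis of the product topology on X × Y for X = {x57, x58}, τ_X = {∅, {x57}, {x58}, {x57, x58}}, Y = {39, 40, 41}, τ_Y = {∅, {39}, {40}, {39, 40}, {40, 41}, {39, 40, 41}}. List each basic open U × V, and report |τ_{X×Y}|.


Basis B = {∅ × ∅, {x57} × {39}, {x57} × {40}, {x58} × {39}, {x58} × {40}, {x57} × {39, 40}, {x57, x58} × {39}, {x57} × {40, 41}, {x57, x58} × {40}, {x58} × {39, 40}, {x58} × {40, 41}, {x57} × {39, 40, 41}, {x58} × {39, 40, 41}, {x57, x58} × {39, 40}, {x57, x58} × {40, 41}, {x57, x58} × {39, 40, 41}}; |τ_{X×Y}| = 36.

Enumerate products U × V with U ∈ τ_X, V ∈ τ_Y (deduplicated):
  ∅ × ∅ = {} (∅)
  {x57} × {39} = {(x57,39)}
  {x57} × {40} = {(x57,40)}
  {x58} × {39} = {(x58,39)}
  {x58} × {40} = {(x58,40)}
  {x57} × {39, 40} = {(x57,39), (x57,40)}
  {x57, x58} × {39} = {(x57,39), (x58,39)}
  {x57} × {40, 41} = {(x57,40), (x57,41)}
  {x57, x58} × {40} = {(x57,40), (x58,40)}
  {x58} × {39, 40} = {(x58,39), (x58,40)}
  {x58} × {40, 41} = {(x58,40), (x58,41)}
  {x57} × {39, 40, 41} = {(x57,39), (x57,40), (x57,41)}
  {x58} × {39, 40, 41} = {(x58,39), (x58,40), (x58,41)}
  {x57, x58} × {39, 40} = {(x57,39), (x57,40), (x58,39), (x58,40)}
  {x57, x58} × {40, 41} = {(x57,40), (x57,41), (x58,40), (x58,41)}
  {x57, x58} × {39, 40, 41} = {(x57,39), (x57,40), (x57,41), (x58,39), (x58,40), (x58,41)}
These 16 distinct sets form the basis B.
Close under arbitrary unions to get τ_{X×Y}; counting gives |τ_{X×Y}| = 36.


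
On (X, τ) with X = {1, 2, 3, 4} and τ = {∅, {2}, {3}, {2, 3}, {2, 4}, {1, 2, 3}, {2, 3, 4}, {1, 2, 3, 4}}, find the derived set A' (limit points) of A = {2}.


A' = {1, 4}

For each x ∈ X, list the open sets U ∈ τ with x ∈ U, then check whether U ∩ (A ∖ {x}) ≠ ∅ for every such U.
  x = 1: opens ∋ x are {1, 2, 3}, {1, 2, 3, 4}; each meets A ∖ {1}, so x IS a limit point.
  x = 2: open {2} ∋ x has {2} ∩ (A ∖ {2}) = ∅, so x is NOT a limit point.
  x = 3: open {3} ∋ x has {3} ∩ (A ∖ {3}) = ∅, so x is NOT a limit point.
  x = 4: opens ∋ x are {2, 4}, {2, 3, 4}, {1, 2, 3, 4}; each meets A ∖ {4}, so x IS a limit point.
Collecting: A' = {1, 4}.


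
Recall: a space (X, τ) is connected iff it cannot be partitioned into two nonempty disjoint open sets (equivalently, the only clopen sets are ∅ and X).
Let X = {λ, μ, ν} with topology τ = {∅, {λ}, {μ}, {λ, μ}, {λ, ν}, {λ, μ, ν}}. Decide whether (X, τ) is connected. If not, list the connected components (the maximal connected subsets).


(X, τ) is disconnected; components = [{μ}, {λ, ν}].

Find clopen sets (U ∈ τ with X ∖ U ∈ τ):
  U = ∅, X ∖ U = {λ, μ, ν} — both open, so U is clopen.
  U = {μ}, X ∖ U = {λ, ν} — both open, so U is clopen.
  U = {λ, ν}, X ∖ U = {μ} — both open, so U is clopen.
  U = {λ, μ, ν}, X ∖ U = ∅ — both open, so U is clopen.
Nontrivial clopen(s) exist: e.g. {λ, ν}. So (X, τ) is disconnected.
Compute connected components by grouping points that agree on all clopens:
  component: {μ}
  component: {λ, ν}


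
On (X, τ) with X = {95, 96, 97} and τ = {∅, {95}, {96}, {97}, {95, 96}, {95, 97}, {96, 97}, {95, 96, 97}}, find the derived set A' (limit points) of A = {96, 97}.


A' = ∅

For each x ∈ X, list the open sets U ∈ τ with x ∈ U, then check whether U ∩ (A ∖ {x}) ≠ ∅ for every such U.
  x = 95: open {95} ∋ x has {95} ∩ (A ∖ {95}) = ∅, so x is NOT a limit point.
  x = 96: open {96} ∋ x has {96} ∩ (A ∖ {96}) = ∅, so x is NOT a limit point.
  x = 97: open {97} ∋ x has {97} ∩ (A ∖ {97}) = ∅, so x is NOT a limit point.
Collecting: A' = ∅.


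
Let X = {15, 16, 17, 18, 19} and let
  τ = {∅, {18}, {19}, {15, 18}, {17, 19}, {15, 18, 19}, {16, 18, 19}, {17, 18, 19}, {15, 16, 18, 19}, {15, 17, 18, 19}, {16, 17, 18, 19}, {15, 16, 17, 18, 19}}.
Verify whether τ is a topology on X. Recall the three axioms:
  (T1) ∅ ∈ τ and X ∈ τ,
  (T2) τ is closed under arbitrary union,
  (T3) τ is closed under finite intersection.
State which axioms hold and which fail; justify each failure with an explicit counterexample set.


τ is NOT a topology on X.

Axiom (T1): ∅ ∈ τ? Yes; X ∈ τ? Yes.
Axiom (T2/T3): check pairwise unions and intersections of members of τ.
Counterexample for (T2): {18} ∪ {19} = {18, 19} ∉ τ. Therefore τ is NOT a topology.


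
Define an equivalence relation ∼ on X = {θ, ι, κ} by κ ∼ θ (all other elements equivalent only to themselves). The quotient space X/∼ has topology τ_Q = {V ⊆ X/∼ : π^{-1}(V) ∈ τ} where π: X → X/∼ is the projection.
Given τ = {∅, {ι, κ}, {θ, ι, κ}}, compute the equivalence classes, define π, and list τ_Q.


X/∼ = {[θ=κ], [ι]}; |τ_Q| = 2.

Equivalence classes: [θ=κ], [ι].
Quotient map π: X → X/∼ sends θ ↦ [θ=κ], ι ↦ [ι], κ ↦ [θ=κ].
For each subset V ⊆ X/∼, compute π^{-1}(V) ⊆ X and check whether π^{-1}(V) ∈ τ. V is open in τ_Q iff π^{-1}(V) ∈ τ.
  V = {}: π^{-1}(V) = ∅ ∈ τ ✓.
  V = {[θ=κ]}: π^{-1}(V) = {θ, κ} ∉ τ ✗.
  V = {[ι]}: π^{-1}(V) = {ι} ∉ τ ✗.
  V = {[θ=κ], [ι]}: π^{-1}(V) = {θ, ι, κ} ∈ τ ✓.
Open sets in the quotient: τ_Q = {{}, {[θ=κ], [ι]}} (2 elements).


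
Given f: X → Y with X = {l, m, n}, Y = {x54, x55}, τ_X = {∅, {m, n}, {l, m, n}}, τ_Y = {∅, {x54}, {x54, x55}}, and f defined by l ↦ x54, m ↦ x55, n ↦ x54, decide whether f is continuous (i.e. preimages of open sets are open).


f is NOT continuous.

Compute f^{-1}(U) for each U ∈ τ_Y:
  U = ∅: f^{-1}(U) = ∅ ∈ τ_X ✓.
  U = {x54}: f^{-1}(U) = {l, n} ∉ τ_X ✗.
  U = {x54, x55}: f^{-1}(U) = {l, m, n} ∈ τ_X ✓.
Found U = {x54} with f^{-1}(U) = {l, n} not in τ_X. Therefore f is NOT continuous.


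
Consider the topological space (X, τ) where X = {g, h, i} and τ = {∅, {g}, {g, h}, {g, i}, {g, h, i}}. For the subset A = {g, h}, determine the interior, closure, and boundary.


int(A) = {g, h}, cl(A) = {g, h, i}, ∂A = {i}.

Closed sets in (X, τ) are complements of opens:
  closed(X, τ) = {∅, {h}, {i}, {h, i}, {g, h, i}}.
int(A) = ⋃ {U ∈ τ : U ⊆ A}. Opens contained in A: ∅, {g}, {g, h}.
Taking the union of these: int(A) = {g, h}.
cl(A) = ⋂ {C closed : A ⊆ C}. Closed sets containing A: {g, h, i}.
Intersecting these: cl(A) = {g, h, i}.
∂A = cl(A) ∖ int(A) = {g, h, i} ∖ {g, h} = {i}.


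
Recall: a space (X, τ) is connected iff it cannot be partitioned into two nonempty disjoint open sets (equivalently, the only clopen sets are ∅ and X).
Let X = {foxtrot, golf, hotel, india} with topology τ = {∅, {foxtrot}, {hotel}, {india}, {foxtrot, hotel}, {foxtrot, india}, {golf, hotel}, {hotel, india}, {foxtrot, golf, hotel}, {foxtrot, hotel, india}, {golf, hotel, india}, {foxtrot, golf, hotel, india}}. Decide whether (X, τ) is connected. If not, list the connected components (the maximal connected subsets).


(X, τ) is disconnected; components = [{foxtrot}, {india}, {golf, hotel}].

Find clopen sets (U ∈ τ with X ∖ U ∈ τ):
  U = ∅, X ∖ U = {foxtrot, golf, hotel, india} — both open, so U is clopen.
  U = {foxtrot}, X ∖ U = {golf, hotel, india} — both open, so U is clopen.
  U = {india}, X ∖ U = {foxtrot, golf, hotel} — both open, so U is clopen.
  U = {foxtrot, india}, X ∖ U = {golf, hotel} — both open, so U is clopen.
  U = {golf, hotel}, X ∖ U = {foxtrot, india} — both open, so U is clopen.
  U = {foxtrot, golf, hotel}, X ∖ U = {india} — both open, so U is clopen.
  U = {golf, hotel, india}, X ∖ U = {foxtrot} — both open, so U is clopen.
  U = {foxtrot, golf, hotel, india}, X ∖ U = ∅ — both open, so U is clopen.
Nontrivial clopen(s) exist: e.g. {golf, hotel, india}. So (X, τ) is disconnected.
Compute connected components by grouping points that agree on all clopens:
  component: {foxtrot}
  component: {india}
  component: {golf, hotel}


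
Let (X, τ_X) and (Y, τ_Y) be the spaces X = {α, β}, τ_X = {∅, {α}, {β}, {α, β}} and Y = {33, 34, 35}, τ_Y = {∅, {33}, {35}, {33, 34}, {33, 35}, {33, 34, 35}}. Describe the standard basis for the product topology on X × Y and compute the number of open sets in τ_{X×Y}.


Basis B = {∅ × ∅, {α} × {33}, {α} × {35}, {β} × {33}, {β} × {35}, {α} × {33, 34}, {α} × {33, 35}, {α, β} × {33}, {α, β} × {35}, {β} × {33, 34}, {β} × {33, 35}, {α} × {33, 34, 35}, {β} × {33, 34, 35}, {α, β} × {33, 34}, {α, β} × {33, 35}, {α, β} × {33, 34, 35}}; |τ_{X×Y}| = 36.

Enumerate products U × V with U ∈ τ_X, V ∈ τ_Y (deduplicated):
  ∅ × ∅ = {} (∅)
  {α} × {33} = {(α,33)}
  {α} × {35} = {(α,35)}
  {β} × {33} = {(β,33)}
  {β} × {35} = {(β,35)}
  {α} × {33, 34} = {(α,33), (α,34)}
  {α} × {33, 35} = {(α,33), (α,35)}
  {α, β} × {33} = {(α,33), (β,33)}
  {α, β} × {35} = {(α,35), (β,35)}
  {β} × {33, 34} = {(β,33), (β,34)}
  {β} × {33, 35} = {(β,33), (β,35)}
  {α} × {33, 34, 35} = {(α,33), (α,34), (α,35)}
  {β} × {33, 34, 35} = {(β,33), (β,34), (β,35)}
  {α, β} × {33, 34} = {(α,33), (α,34), (β,33), (β,34)}
  {α, β} × {33, 35} = {(α,33), (α,35), (β,33), (β,35)}
  {α, β} × {33, 34, 35} = {(α,33), (α,34), (α,35), (β,33), (β,34), (β,35)}
These 16 distinct sets form the basis B.
Close under arbitrary unions to get τ_{X×Y}; counting gives |τ_{X×Y}| = 36.


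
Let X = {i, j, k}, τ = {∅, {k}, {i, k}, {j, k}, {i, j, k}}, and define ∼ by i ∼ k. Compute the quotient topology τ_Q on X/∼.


X/∼ = {[i=k], [j]}; |τ_Q| = 3.

Equivalence classes: [i=k], [j].
Quotient map π: X → X/∼ sends i ↦ [i=k], j ↦ [j], k ↦ [i=k].
For each subset V ⊆ X/∼, compute π^{-1}(V) ⊆ X and check whether π^{-1}(V) ∈ τ. V is open in τ_Q iff π^{-1}(V) ∈ τ.
  V = {}: π^{-1}(V) = ∅ ∈ τ ✓.
  V = {[i=k]}: π^{-1}(V) = {i, k} ∈ τ ✓.
  V = {[j]}: π^{-1}(V) = {j} ∉ τ ✗.
  V = {[i=k], [j]}: π^{-1}(V) = {i, j, k} ∈ τ ✓.
Open sets in the quotient: τ_Q = {{}, {[i=k]}, {[i=k], [j]}} (3 elements).


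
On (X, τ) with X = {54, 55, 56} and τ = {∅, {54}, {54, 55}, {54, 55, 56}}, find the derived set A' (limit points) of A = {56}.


A' = ∅

For each x ∈ X, list the open sets U ∈ τ with x ∈ U, then check whether U ∩ (A ∖ {x}) ≠ ∅ for every such U.
  x = 54: open {54} ∋ x has {54} ∩ (A ∖ {54}) = ∅, so x is NOT a limit point.
  x = 55: open {54, 55} ∋ x has {54, 55} ∩ (A ∖ {55}) = ∅, so x is NOT a limit point.
  x = 56: open {54, 55, 56} ∋ x has {54, 55, 56} ∩ (A ∖ {56}) = ∅, so x is NOT a limit point.
Collecting: A' = ∅.


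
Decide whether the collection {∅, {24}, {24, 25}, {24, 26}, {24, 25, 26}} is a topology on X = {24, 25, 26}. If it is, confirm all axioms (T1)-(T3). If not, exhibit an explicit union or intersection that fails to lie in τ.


τ IS a topology on X.

Axiom (T1): ∅ ∈ τ? Yes; X ∈ τ? Yes.
Axiom (T2/T3): check pairwise unions and intersections of members of τ.
All pairwise intersections and unions checked — each lies in τ. Therefore τ satisfies (T1), (T2), (T3): it IS a topology on X.


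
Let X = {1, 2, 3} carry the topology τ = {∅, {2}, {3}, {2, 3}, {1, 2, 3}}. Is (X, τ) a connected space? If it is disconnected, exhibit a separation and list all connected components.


(X, τ) is connected.

Find clopen sets (U ∈ τ with X ∖ U ∈ τ):
  U = ∅, X ∖ U = {1, 2, 3} — both open, so U is clopen.
  U = {1, 2, 3}, X ∖ U = ∅ — both open, so U is clopen.
Only trivial clopens (∅ and X) exist, so (X, τ) is connected.
Compute connected components by grouping points that agree on all clopens:
  component: {1, 2, 3}


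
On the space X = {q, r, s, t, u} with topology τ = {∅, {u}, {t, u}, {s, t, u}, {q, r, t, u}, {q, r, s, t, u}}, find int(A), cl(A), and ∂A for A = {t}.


int(A) = ∅, cl(A) = {q, r, s, t}, ∂A = {q, r, s, t}.

Closed sets in (X, τ) are complements of opens:
  closed(X, τ) = {∅, {s}, {q, r}, {q, r, s}, {q, r, s, t}, {q, r, s, t, u}}.
int(A) = ⋃ {U ∈ τ : U ⊆ A}. Opens contained in A: ∅.
Taking the union of these: int(A) = ∅.
cl(A) = ⋂ {C closed : A ⊆ C}. Closed sets containing A: {q, r, s, t}, {q, r, s, t, u}.
Intersecting these: cl(A) = {q, r, s, t}.
∂A = cl(A) ∖ int(A) = {q, r, s, t} ∖ ∅ = {q, r, s, t}.


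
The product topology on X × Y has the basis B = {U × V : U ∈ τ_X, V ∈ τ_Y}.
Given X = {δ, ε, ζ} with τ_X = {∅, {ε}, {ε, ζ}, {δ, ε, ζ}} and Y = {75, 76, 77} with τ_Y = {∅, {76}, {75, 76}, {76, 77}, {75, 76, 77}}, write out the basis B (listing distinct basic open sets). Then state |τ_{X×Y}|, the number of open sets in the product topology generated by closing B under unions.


Basis B = {∅ × ∅, {ε} × {76}, {ε} × {75, 76}, {ε} × {76, 77}, {ε, ζ} × {76}, {δ, ε, ζ} × {76}, {ε} × {75, 76, 77}, {ε, ζ} × {75, 76}, {ε, ζ} × {76, 77}, {δ, ε, ζ} × {75, 76}, {δ, ε, ζ} × {76, 77}, {ε, ζ} × {75, 76, 77}, {δ, ε, ζ} × {75, 76, 77}}; |τ_{X×Y}| = 30.

Enumerate products U × V with U ∈ τ_X, V ∈ τ_Y (deduplicated):
  ∅ × ∅ = {} (∅)
  {ε} × {76} = {(ε,76)}
  {ε} × {75, 76} = {(ε,75), (ε,76)}
  {ε} × {76, 77} = {(ε,76), (ε,77)}
  {ε, ζ} × {76} = {(ε,76), (ζ,76)}
  {δ, ε, ζ} × {76} = {(δ,76), (ε,76), (ζ,76)}
  {ε} × {75, 76, 77} = {(ε,75), (ε,76), (ε,77)}
  {ε, ζ} × {75, 76} = {(ε,75), (ε,76), (ζ,75), (ζ,76)}
  {ε, ζ} × {76, 77} = {(ε,76), (ε,77), (ζ,76), (ζ,77)}
  {δ, ε, ζ} × {75, 76} = {(δ,75), (δ,76), (ε,75), (ε,76), (ζ,75), (ζ,76)}
  {δ, ε, ζ} × {76, 77} = {(δ,76), (δ,77), (ε,76), (ε,77), (ζ,76), (ζ,77)}
  {ε, ζ} × {75, 76, 77} = {(ε,75), (ε,76), (ε,77), (ζ,75), (ζ,76), (ζ,77)}
  {δ, ε, ζ} × {75, 76, 77} = {(δ,75), (δ,76), (δ,77), (ε,75), (ε,76), (ε,77), (ζ,75), (ζ,76), (ζ,77)}
These 13 distinct sets form the basis B.
Close under arbitrary unions to get τ_{X×Y}; counting gives |τ_{X×Y}| = 30.


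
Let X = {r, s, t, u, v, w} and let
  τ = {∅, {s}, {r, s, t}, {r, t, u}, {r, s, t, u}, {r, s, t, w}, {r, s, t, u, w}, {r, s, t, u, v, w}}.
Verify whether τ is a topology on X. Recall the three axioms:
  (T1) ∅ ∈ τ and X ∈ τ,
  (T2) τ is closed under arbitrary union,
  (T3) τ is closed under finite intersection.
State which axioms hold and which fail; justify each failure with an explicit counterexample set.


τ is NOT a topology on X.

Axiom (T1): ∅ ∈ τ? Yes; X ∈ τ? Yes.
Axiom (T2/T3): check pairwise unions and intersections of members of τ.
Counterexample for (T3): {r, s, t} ∩ {r, t, u} = {r, t} ∉ τ. Therefore τ is NOT a topology.


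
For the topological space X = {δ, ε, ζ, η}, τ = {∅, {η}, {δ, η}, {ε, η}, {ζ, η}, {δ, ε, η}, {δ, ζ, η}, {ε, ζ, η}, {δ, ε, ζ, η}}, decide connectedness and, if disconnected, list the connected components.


(X, τ) is connected.

Find clopen sets (U ∈ τ with X ∖ U ∈ τ):
  U = ∅, X ∖ U = {δ, ε, ζ, η} — both open, so U is clopen.
  U = {δ, ε, ζ, η}, X ∖ U = ∅ — both open, so U is clopen.
Only trivial clopens (∅ and X) exist, so (X, τ) is connected.
Compute connected components by grouping points that agree on all clopens:
  component: {δ, ε, ζ, η}


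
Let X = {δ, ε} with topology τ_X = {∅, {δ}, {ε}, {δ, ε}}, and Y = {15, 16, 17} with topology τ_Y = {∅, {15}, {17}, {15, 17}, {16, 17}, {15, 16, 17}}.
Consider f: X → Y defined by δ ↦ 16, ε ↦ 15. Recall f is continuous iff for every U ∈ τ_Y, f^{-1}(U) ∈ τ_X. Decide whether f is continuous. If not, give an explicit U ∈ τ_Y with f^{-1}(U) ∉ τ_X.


f IS continuous.

Compute f^{-1}(U) for each U ∈ τ_Y:
  U = ∅: f^{-1}(U) = ∅ ∈ τ_X ✓.
  U = {15}: f^{-1}(U) = {ε} ∈ τ_X ✓.
  U = {17}: f^{-1}(U) = ∅ ∈ τ_X ✓.
  U = {15, 17}: f^{-1}(U) = {ε} ∈ τ_X ✓.
  U = {16, 17}: f^{-1}(U) = {δ} ∈ τ_X ✓.
  U = {15, 16, 17}: f^{-1}(U) = {δ, ε} ∈ τ_X ✓.
Every preimage lies in τ_X, so f IS continuous.


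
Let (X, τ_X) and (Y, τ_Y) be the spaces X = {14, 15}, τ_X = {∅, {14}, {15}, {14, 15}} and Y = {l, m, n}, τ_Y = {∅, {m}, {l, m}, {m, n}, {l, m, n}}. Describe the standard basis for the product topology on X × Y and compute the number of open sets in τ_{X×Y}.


Basis B = {∅ × ∅, {14} × {m}, {15} × {m}, {14} × {l, m}, {14} × {m, n}, {14, 15} × {m}, {15} × {l, m}, {15} × {m, n}, {14} × {l, m, n}, {15} × {l, m, n}, {14, 15} × {l, m}, {14, 15} × {m, n}, {14, 15} × {l, m, n}}; |τ_{X×Y}| = 25.

Enumerate products U × V with U ∈ τ_X, V ∈ τ_Y (deduplicated):
  ∅ × ∅ = {} (∅)
  {14} × {m} = {(14,m)}
  {15} × {m} = {(15,m)}
  {14} × {l, m} = {(14,l), (14,m)}
  {14} × {m, n} = {(14,m), (14,n)}
  {14, 15} × {m} = {(14,m), (15,m)}
  {15} × {l, m} = {(15,l), (15,m)}
  {15} × {m, n} = {(15,m), (15,n)}
  {14} × {l, m, n} = {(14,l), (14,m), (14,n)}
  {15} × {l, m, n} = {(15,l), (15,m), (15,n)}
  {14, 15} × {l, m} = {(14,l), (14,m), (15,l), (15,m)}
  {14, 15} × {m, n} = {(14,m), (14,n), (15,m), (15,n)}
  {14, 15} × {l, m, n} = {(14,l), (14,m), (14,n), (15,l), (15,m), (15,n)}
These 13 distinct sets form the basis B.
Close under arbitrary unions to get τ_{X×Y}; counting gives |τ_{X×Y}| = 25.


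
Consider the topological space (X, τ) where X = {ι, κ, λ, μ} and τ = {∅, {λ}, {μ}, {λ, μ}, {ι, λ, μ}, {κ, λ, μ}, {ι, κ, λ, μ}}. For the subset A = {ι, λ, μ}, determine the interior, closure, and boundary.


int(A) = {ι, λ, μ}, cl(A) = {ι, κ, λ, μ}, ∂A = {κ}.

Closed sets in (X, τ) are complements of opens:
  closed(X, τ) = {∅, {ι}, {κ}, {ι, κ}, {ι, κ, λ}, {ι, κ, μ}, {ι, κ, λ, μ}}.
int(A) = ⋃ {U ∈ τ : U ⊆ A}. Opens contained in A: ∅, {λ}, {μ}, {λ, μ}, {ι, λ, μ}.
Taking the union of these: int(A) = {ι, λ, μ}.
cl(A) = ⋂ {C closed : A ⊆ C}. Closed sets containing A: {ι, κ, λ, μ}.
Intersecting these: cl(A) = {ι, κ, λ, μ}.
∂A = cl(A) ∖ int(A) = {ι, κ, λ, μ} ∖ {ι, λ, μ} = {κ}.


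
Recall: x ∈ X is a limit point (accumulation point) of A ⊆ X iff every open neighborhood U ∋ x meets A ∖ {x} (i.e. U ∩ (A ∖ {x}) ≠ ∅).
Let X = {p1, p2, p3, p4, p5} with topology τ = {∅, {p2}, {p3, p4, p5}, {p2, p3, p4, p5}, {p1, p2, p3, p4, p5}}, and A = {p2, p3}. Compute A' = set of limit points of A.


A' = {p1, p4, p5}

For each x ∈ X, list the open sets U ∈ τ with x ∈ U, then check whether U ∩ (A ∖ {x}) ≠ ∅ for every such U.
  x = p1: opens ∋ x are {p1, p2, p3, p4, p5}; each meets A ∖ {p1}, so x IS a limit point.
  x = p2: open {p2} ∋ x has {p2} ∩ (A ∖ {p2}) = ∅, so x is NOT a limit point.
  x = p3: open {p3, p4, p5} ∋ x has {p3, p4, p5} ∩ (A ∖ {p3}) = ∅, so x is NOT a limit point.
  x = p4: opens ∋ x are {p3, p4, p5}, {p2, p3, p4, p5}, {p1, p2, p3, p4, p5}; each meets A ∖ {p4}, so x IS a limit point.
  x = p5: opens ∋ x are {p3, p4, p5}, {p2, p3, p4, p5}, {p1, p2, p3, p4, p5}; each meets A ∖ {p5}, so x IS a limit point.
Collecting: A' = {p1, p4, p5}.


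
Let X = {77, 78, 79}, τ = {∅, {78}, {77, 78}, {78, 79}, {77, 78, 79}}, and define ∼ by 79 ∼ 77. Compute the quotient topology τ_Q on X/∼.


X/∼ = {[77=79], [78]}; |τ_Q| = 3.

Equivalence classes: [77=79], [78].
Quotient map π: X → X/∼ sends 77 ↦ [77=79], 78 ↦ [78], 79 ↦ [77=79].
For each subset V ⊆ X/∼, compute π^{-1}(V) ⊆ X and check whether π^{-1}(V) ∈ τ. V is open in τ_Q iff π^{-1}(V) ∈ τ.
  V = {}: π^{-1}(V) = ∅ ∈ τ ✓.
  V = {[77=79]}: π^{-1}(V) = {77, 79} ∉ τ ✗.
  V = {[78]}: π^{-1}(V) = {78} ∈ τ ✓.
  V = {[77=79], [78]}: π^{-1}(V) = {77, 78, 79} ∈ τ ✓.
Open sets in the quotient: τ_Q = {{}, {[78]}, {[77=79], [78]}} (3 elements).


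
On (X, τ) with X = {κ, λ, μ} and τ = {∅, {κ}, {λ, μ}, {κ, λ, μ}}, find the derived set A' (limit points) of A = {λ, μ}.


A' = {λ, μ}

For each x ∈ X, list the open sets U ∈ τ with x ∈ U, then check whether U ∩ (A ∖ {x}) ≠ ∅ for every such U.
  x = κ: open {κ} ∋ x has {κ} ∩ (A ∖ {κ}) = ∅, so x is NOT a limit point.
  x = λ: opens ∋ x are {λ, μ}, {κ, λ, μ}; each meets A ∖ {λ}, so x IS a limit point.
  x = μ: opens ∋ x are {λ, μ}, {κ, λ, μ}; each meets A ∖ {μ}, so x IS a limit point.
Collecting: A' = {λ, μ}.


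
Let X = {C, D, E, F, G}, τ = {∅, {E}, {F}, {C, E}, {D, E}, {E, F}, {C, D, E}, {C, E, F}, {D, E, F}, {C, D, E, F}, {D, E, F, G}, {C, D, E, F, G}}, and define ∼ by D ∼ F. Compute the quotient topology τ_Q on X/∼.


X/∼ = {[C], [D=F], [E], [G]}; |τ_Q| = 7.

Equivalence classes: [C], [D=F], [E], [G].
Quotient map π: X → X/∼ sends C ↦ [C], D ↦ [D=F], E ↦ [E], F ↦ [D=F], G ↦ [G].
For each subset V ⊆ X/∼, compute π^{-1}(V) ⊆ X and check whether π^{-1}(V) ∈ τ. V is open in τ_Q iff π^{-1}(V) ∈ τ.
  V = {}: π^{-1}(V) = ∅ ∈ τ ✓.
  V = {[C]}: π^{-1}(V) = {C} ∉ τ ✗.
  V = {[D=F]}: π^{-1}(V) = {D, F} ∉ τ ✗.
  V = {[C], [D=F]}: π^{-1}(V) = {C, D, F} ∉ τ ✗.
  V = {[E]}: π^{-1}(V) = {E} ∈ τ ✓.
  V = {[C], [E]}: π^{-1}(V) = {C, E} ∈ τ ✓.
  V = {[D=F], [E]}: π^{-1}(V) = {D, E, F} ∈ τ ✓.
  V = {[C], [D=F], [E]}: π^{-1}(V) = {C, D, E, F} ∈ τ ✓.
  V = {[G]}: π^{-1}(V) = {G} ∉ τ ✗.
  V = {[C], [G]}: π^{-1}(V) = {C, G} ∉ τ ✗.
  V = {[D=F], [G]}: π^{-1}(V) = {D, F, G} ∉ τ ✗.
  V = {[C], [D=F], [G]}: π^{-1}(V) = {C, D, F, G} ∉ τ ✗.
  V = {[E], [G]}: π^{-1}(V) = {E, G} ∉ τ ✗.
  V = {[C], [E], [G]}: π^{-1}(V) = {C, E, G} ∉ τ ✗.
  V = {[D=F], [E], [G]}: π^{-1}(V) = {D, E, F, G} ∈ τ ✓.
  V = {[C], [D=F], [E], [G]}: π^{-1}(V) = {C, D, E, F, G} ∈ τ ✓.
Open sets in the quotient: τ_Q = {{}, {[E]}, {[C], [E]}, {[D=F], [E]}, {[C], [D=F], [E]}, {[D=F], [E], [G]}, {[C], [D=F], [E], [G]}} (7 elements).


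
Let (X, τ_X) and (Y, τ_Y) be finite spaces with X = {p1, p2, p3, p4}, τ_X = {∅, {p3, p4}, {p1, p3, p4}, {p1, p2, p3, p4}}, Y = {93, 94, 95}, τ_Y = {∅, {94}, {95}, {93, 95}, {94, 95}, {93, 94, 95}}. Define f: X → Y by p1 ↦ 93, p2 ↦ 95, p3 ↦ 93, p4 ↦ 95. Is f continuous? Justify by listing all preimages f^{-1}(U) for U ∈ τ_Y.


f is NOT continuous.

Compute f^{-1}(U) for each U ∈ τ_Y:
  U = ∅: f^{-1}(U) = ∅ ∈ τ_X ✓.
  U = {94}: f^{-1}(U) = ∅ ∈ τ_X ✓.
  U = {95}: f^{-1}(U) = {p2, p4} ∉ τ_X ✗.
  U = {93, 95}: f^{-1}(U) = {p1, p2, p3, p4} ∈ τ_X ✓.
  U = {94, 95}: f^{-1}(U) = {p2, p4} ∉ τ_X ✗.
  U = {93, 94, 95}: f^{-1}(U) = {p1, p2, p3, p4} ∈ τ_X ✓.
Found U = {95} with f^{-1}(U) = {p2, p4} not in τ_X. Therefore f is NOT continuous.


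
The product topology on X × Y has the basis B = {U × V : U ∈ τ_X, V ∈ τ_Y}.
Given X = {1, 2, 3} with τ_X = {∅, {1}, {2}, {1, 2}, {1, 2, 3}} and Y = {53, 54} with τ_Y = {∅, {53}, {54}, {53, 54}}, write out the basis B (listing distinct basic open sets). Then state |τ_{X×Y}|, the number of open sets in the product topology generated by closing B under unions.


Basis B = {∅ × ∅, {1} × {53}, {1} × {54}, {2} × {53}, {2} × {54}, {1} × {53, 54}, {1, 2} × {53}, {1, 2} × {54}, {2} × {53, 54}, {1, 2, 3} × {53}, {1, 2, 3} × {54}, {1, 2} × {53, 54}, {1, 2, 3} × {53, 54}}; |τ_{X×Y}| = 25.

Enumerate products U × V with U ∈ τ_X, V ∈ τ_Y (deduplicated):
  ∅ × ∅ = {} (∅)
  {1} × {53} = {(1,53)}
  {1} × {54} = {(1,54)}
  {2} × {53} = {(2,53)}
  {2} × {54} = {(2,54)}
  {1} × {53, 54} = {(1,53), (1,54)}
  {1, 2} × {53} = {(1,53), (2,53)}
  {1, 2} × {54} = {(1,54), (2,54)}
  {2} × {53, 54} = {(2,53), (2,54)}
  {1, 2, 3} × {53} = {(1,53), (2,53), (3,53)}
  {1, 2, 3} × {54} = {(1,54), (2,54), (3,54)}
  {1, 2} × {53, 54} = {(1,53), (1,54), (2,53), (2,54)}
  {1, 2, 3} × {53, 54} = {(1,53), (1,54), (2,53), (2,54), (3,53), (3,54)}
These 13 distinct sets form the basis B.
Close under arbitrary unions to get τ_{X×Y}; counting gives |τ_{X×Y}| = 25.


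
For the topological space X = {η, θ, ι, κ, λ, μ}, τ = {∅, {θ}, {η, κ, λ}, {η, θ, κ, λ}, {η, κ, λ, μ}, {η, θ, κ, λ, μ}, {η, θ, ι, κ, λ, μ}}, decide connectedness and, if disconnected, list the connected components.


(X, τ) is connected.

Find clopen sets (U ∈ τ with X ∖ U ∈ τ):
  U = ∅, X ∖ U = {η, θ, ι, κ, λ, μ} — both open, so U is clopen.
  U = {η, θ, ι, κ, λ, μ}, X ∖ U = ∅ — both open, so U is clopen.
Only trivial clopens (∅ and X) exist, so (X, τ) is connected.
Compute connected components by grouping points that agree on all clopens:
  component: {η, θ, ι, κ, λ, μ}


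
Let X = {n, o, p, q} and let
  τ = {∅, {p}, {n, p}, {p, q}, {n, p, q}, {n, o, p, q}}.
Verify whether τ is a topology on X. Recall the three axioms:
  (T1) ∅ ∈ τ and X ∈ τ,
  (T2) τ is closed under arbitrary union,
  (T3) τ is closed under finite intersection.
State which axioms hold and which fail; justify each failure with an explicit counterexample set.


τ IS a topology on X.

Axiom (T1): ∅ ∈ τ? Yes; X ∈ τ? Yes.
Axiom (T2/T3): check pairwise unions and intersections of members of τ.
All pairwise intersections and unions checked — each lies in τ. Therefore τ satisfies (T1), (T2), (T3): it IS a topology on X.


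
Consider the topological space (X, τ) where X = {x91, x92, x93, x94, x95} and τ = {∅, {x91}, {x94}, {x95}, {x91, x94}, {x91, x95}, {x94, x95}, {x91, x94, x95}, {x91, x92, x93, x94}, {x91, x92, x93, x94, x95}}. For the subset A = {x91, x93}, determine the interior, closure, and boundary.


int(A) = {x91}, cl(A) = {x91, x92, x93}, ∂A = {x92, x93}.

Closed sets in (X, τ) are complements of opens:
  closed(X, τ) = {∅, {x95}, {x92, x93}, {x91, x92, x93}, {x92, x93, x94}, {x92, x93, x95}, {x91, x92, x93, x94}, {x91, x92, x93, x95}, {x92, x93, x94, x95}, {x91, x92, x93, x94, x95}}.
int(A) = ⋃ {U ∈ τ : U ⊆ A}. Opens contained in A: ∅, {x91}.
Taking the union of these: int(A) = {x91}.
cl(A) = ⋂ {C closed : A ⊆ C}. Closed sets containing A: {x91, x92, x93}, {x91, x92, x93, x94}, {x91, x92, x93, x95}, {x91, x92, x93, x94, x95}.
Intersecting these: cl(A) = {x91, x92, x93}.
∂A = cl(A) ∖ int(A) = {x91, x92, x93} ∖ {x91} = {x92, x93}.


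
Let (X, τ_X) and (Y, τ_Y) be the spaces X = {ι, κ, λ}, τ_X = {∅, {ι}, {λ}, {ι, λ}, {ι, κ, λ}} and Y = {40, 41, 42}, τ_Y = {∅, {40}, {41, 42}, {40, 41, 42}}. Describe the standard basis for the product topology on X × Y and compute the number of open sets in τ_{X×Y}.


Basis B = {∅ × ∅, {ι} × {40}, {λ} × {40}, {ι, λ} × {40}, {ι} × {41, 42}, {λ} × {41, 42}, {ι} × {40, 41, 42}, {ι, κ, λ} × {40}, {λ} × {40, 41, 42}, {ι, λ} × {41, 42}, {ι, λ} × {40, 41, 42}, {ι, κ, λ} × {41, 42}, {ι, κ, λ} × {40, 41, 42}}; |τ_{X×Y}| = 25.

Enumerate products U × V with U ∈ τ_X, V ∈ τ_Y (deduplicated):
  ∅ × ∅ = {} (∅)
  {ι} × {40} = {(ι,40)}
  {λ} × {40} = {(λ,40)}
  {ι, λ} × {40} = {(ι,40), (λ,40)}
  {ι} × {41, 42} = {(ι,41), (ι,42)}
  {λ} × {41, 42} = {(λ,41), (λ,42)}
  {ι} × {40, 41, 42} = {(ι,40), (ι,41), (ι,42)}
  {ι, κ, λ} × {40} = {(ι,40), (κ,40), (λ,40)}
  {λ} × {40, 41, 42} = {(λ,40), (λ,41), (λ,42)}
  {ι, λ} × {41, 42} = {(ι,41), (ι,42), (λ,41), (λ,42)}
  {ι, λ} × {40, 41, 42} = {(ι,40), (ι,41), (ι,42), (λ,40), (λ,41), (λ,42)}
  {ι, κ, λ} × {41, 42} = {(ι,41), (ι,42), (κ,41), (κ,42), (λ,41), (λ,42)}
  {ι, κ, λ} × {40, 41, 42} = {(ι,40), (ι,41), (ι,42), (κ,40), (κ,41), (κ,42), (λ,40), (λ,41), (λ,42)}
These 13 distinct sets form the basis B.
Close under arbitrary unions to get τ_{X×Y}; counting gives |τ_{X×Y}| = 25.


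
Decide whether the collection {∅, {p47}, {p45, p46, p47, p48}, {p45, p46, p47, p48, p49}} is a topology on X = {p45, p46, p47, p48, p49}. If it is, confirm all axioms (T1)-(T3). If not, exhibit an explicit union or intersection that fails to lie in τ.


τ IS a topology on X.

Axiom (T1): ∅ ∈ τ? Yes; X ∈ τ? Yes.
Axiom (T2/T3): check pairwise unions and intersections of members of τ.
All pairwise intersections and unions checked — each lies in τ. Therefore τ satisfies (T1), (T2), (T3): it IS a topology on X.


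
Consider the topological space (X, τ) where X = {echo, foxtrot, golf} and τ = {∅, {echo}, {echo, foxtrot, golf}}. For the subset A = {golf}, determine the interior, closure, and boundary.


int(A) = ∅, cl(A) = {foxtrot, golf}, ∂A = {foxtrot, golf}.

Closed sets in (X, τ) are complements of opens:
  closed(X, τ) = {∅, {foxtrot, golf}, {echo, foxtrot, golf}}.
int(A) = ⋃ {U ∈ τ : U ⊆ A}. Opens contained in A: ∅.
Taking the union of these: int(A) = ∅.
cl(A) = ⋂ {C closed : A ⊆ C}. Closed sets containing A: {foxtrot, golf}, {echo, foxtrot, golf}.
Intersecting these: cl(A) = {foxtrot, golf}.
∂A = cl(A) ∖ int(A) = {foxtrot, golf} ∖ ∅ = {foxtrot, golf}.


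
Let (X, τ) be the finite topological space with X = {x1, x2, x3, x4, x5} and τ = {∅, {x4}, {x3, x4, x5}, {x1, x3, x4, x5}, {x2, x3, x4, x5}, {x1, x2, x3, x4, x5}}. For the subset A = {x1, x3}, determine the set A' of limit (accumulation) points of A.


A' = {x1, x2, x5}

For each x ∈ X, list the open sets U ∈ τ with x ∈ U, then check whether U ∩ (A ∖ {x}) ≠ ∅ for every such U.
  x = x1: opens ∋ x are {x1, x3, x4, x5}, {x1, x2, x3, x4, x5}; each meets A ∖ {x1}, so x IS a limit point.
  x = x2: opens ∋ x are {x2, x3, x4, x5}, {x1, x2, x3, x4, x5}; each meets A ∖ {x2}, so x IS a limit point.
  x = x3: open {x3, x4, x5} ∋ x has {x3, x4, x5} ∩ (A ∖ {x3}) = ∅, so x is NOT a limit point.
  x = x4: open {x4} ∋ x has {x4} ∩ (A ∖ {x4}) = ∅, so x is NOT a limit point.
  x = x5: opens ∋ x are {x3, x4, x5}, {x1, x3, x4, x5}, {x2, x3, x4, x5}, {x1, x2, x3, x4, x5}; each meets A ∖ {x5}, so x IS a limit point.
Collecting: A' = {x1, x2, x5}.


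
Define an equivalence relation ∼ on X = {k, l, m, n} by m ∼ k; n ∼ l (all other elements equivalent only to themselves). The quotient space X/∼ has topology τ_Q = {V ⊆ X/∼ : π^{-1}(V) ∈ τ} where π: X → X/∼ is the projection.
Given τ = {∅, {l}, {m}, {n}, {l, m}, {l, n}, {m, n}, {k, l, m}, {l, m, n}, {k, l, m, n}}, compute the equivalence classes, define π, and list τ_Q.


X/∼ = {[k=m], [l=n]}; |τ_Q| = 3.

Equivalence classes: [k=m], [l=n].
Quotient map π: X → X/∼ sends k ↦ [k=m], l ↦ [l=n], m ↦ [k=m], n ↦ [l=n].
For each subset V ⊆ X/∼, compute π^{-1}(V) ⊆ X and check whether π^{-1}(V) ∈ τ. V is open in τ_Q iff π^{-1}(V) ∈ τ.
  V = {}: π^{-1}(V) = ∅ ∈ τ ✓.
  V = {[k=m]}: π^{-1}(V) = {k, m} ∉ τ ✗.
  V = {[l=n]}: π^{-1}(V) = {l, n} ∈ τ ✓.
  V = {[k=m], [l=n]}: π^{-1}(V) = {k, l, m, n} ∈ τ ✓.
Open sets in the quotient: τ_Q = {{}, {[l=n]}, {[k=m], [l=n]}} (3 elements).


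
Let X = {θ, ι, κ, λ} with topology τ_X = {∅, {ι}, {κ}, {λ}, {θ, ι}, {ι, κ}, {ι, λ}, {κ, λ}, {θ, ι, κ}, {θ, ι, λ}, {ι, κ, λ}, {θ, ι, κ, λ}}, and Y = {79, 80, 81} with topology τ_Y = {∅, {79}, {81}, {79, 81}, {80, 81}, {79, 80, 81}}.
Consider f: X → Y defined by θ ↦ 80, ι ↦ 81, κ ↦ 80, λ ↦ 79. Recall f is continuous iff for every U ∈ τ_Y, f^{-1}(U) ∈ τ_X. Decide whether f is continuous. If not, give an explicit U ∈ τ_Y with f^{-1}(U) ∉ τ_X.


f IS continuous.

Compute f^{-1}(U) for each U ∈ τ_Y:
  U = ∅: f^{-1}(U) = ∅ ∈ τ_X ✓.
  U = {79}: f^{-1}(U) = {λ} ∈ τ_X ✓.
  U = {81}: f^{-1}(U) = {ι} ∈ τ_X ✓.
  U = {79, 81}: f^{-1}(U) = {ι, λ} ∈ τ_X ✓.
  U = {80, 81}: f^{-1}(U) = {θ, ι, κ} ∈ τ_X ✓.
  U = {79, 80, 81}: f^{-1}(U) = {θ, ι, κ, λ} ∈ τ_X ✓.
Every preimage lies in τ_X, so f IS continuous.


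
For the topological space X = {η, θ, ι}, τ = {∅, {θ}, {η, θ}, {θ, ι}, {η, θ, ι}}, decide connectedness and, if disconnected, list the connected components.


(X, τ) is connected.

Find clopen sets (U ∈ τ with X ∖ U ∈ τ):
  U = ∅, X ∖ U = {η, θ, ι} — both open, so U is clopen.
  U = {η, θ, ι}, X ∖ U = ∅ — both open, so U is clopen.
Only trivial clopens (∅ and X) exist, so (X, τ) is connected.
Compute connected components by grouping points that agree on all clopens:
  component: {η, θ, ι}
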